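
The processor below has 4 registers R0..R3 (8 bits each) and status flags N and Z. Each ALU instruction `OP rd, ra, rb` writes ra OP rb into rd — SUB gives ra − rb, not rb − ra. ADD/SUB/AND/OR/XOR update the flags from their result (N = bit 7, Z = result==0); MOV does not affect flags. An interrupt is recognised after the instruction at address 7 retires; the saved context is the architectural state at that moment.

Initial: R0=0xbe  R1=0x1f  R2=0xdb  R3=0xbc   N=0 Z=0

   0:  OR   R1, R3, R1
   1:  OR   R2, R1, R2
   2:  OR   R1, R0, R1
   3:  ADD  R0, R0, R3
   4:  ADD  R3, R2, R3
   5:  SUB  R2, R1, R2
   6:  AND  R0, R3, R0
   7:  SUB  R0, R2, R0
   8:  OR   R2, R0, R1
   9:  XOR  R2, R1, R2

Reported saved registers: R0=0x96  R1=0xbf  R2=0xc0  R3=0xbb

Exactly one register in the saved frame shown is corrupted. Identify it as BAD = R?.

BAD = R0

after  0: R0=0xbe R1=0xbf R2=0xdb R3=0xbc  N=1 Z=0
after  1: R0=0xbe R1=0xbf R2=0xff R3=0xbc  N=1 Z=0
after  2: R0=0xbe R1=0xbf R2=0xff R3=0xbc  N=1 Z=0
after  3: R0=0x7a R1=0xbf R2=0xff R3=0xbc  N=0 Z=0
after  4: R0=0x7a R1=0xbf R2=0xff R3=0xbb  N=1 Z=0
after  5: R0=0x7a R1=0xbf R2=0xc0 R3=0xbb  N=1 Z=0
after  6: R0=0x3a R1=0xbf R2=0xc0 R3=0xbb  N=0 Z=0
after  7: R0=0x86 R1=0xbf R2=0xc0 R3=0xbb  N=1 Z=0
-- IRQ taken; context saved, return-PC = 8 --
mismatch: R0: reported 0x96 vs actual 0x86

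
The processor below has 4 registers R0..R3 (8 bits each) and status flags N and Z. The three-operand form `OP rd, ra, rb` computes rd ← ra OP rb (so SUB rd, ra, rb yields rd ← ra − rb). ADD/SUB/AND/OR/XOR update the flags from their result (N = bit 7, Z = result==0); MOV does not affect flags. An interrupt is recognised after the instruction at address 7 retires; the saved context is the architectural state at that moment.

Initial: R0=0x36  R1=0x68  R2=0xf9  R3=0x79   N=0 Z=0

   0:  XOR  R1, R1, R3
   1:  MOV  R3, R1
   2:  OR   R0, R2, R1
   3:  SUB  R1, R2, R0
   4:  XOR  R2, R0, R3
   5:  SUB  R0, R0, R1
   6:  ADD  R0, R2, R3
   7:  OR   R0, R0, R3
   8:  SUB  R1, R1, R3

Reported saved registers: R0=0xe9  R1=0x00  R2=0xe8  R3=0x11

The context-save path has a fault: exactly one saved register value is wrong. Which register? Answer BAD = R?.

after  0: R0=0x36 R1=0x11 R2=0xf9 R3=0x79  N=0 Z=0
after  1: R0=0x36 R1=0x11 R2=0xf9 R3=0x11  N=0 Z=0
after  2: R0=0xf9 R1=0x11 R2=0xf9 R3=0x11  N=1 Z=0
after  3: R0=0xf9 R1=0x00 R2=0xf9 R3=0x11  N=0 Z=1
after  4: R0=0xf9 R1=0x00 R2=0xe8 R3=0x11  N=1 Z=0
after  5: R0=0xf9 R1=0x00 R2=0xe8 R3=0x11  N=1 Z=0
after  6: R0=0xf9 R1=0x00 R2=0xe8 R3=0x11  N=1 Z=0
after  7: R0=0xf9 R1=0x00 R2=0xe8 R3=0x11  N=1 Z=0
-- IRQ taken; context saved, return-PC = 8 --
mismatch: R0: reported 0xe9 vs actual 0xf9

BAD = R0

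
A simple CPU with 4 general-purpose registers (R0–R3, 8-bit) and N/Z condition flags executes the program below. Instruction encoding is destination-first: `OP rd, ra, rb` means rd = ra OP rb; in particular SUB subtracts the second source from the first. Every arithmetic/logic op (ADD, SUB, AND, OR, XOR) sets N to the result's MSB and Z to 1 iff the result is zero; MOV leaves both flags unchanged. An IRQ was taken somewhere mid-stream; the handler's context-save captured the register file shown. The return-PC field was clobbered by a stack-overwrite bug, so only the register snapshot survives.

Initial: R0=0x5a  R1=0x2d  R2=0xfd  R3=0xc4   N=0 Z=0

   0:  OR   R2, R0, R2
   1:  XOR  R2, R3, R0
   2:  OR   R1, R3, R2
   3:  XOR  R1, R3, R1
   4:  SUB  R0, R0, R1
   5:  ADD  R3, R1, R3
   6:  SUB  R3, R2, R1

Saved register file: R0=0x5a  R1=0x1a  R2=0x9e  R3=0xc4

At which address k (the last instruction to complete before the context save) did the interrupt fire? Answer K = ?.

after  0: R0=0x5a R1=0x2d R2=0xff R3=0xc4  N=1 Z=0
after  1: R0=0x5a R1=0x2d R2=0x9e R3=0xc4  N=1 Z=0
after  2: R0=0x5a R1=0xde R2=0x9e R3=0xc4  N=1 Z=0
after  3: R0=0x5a R1=0x1a R2=0x9e R3=0xc4  N=0 Z=0
-- IRQ taken; context saved, return-PC = 4 --

K = 3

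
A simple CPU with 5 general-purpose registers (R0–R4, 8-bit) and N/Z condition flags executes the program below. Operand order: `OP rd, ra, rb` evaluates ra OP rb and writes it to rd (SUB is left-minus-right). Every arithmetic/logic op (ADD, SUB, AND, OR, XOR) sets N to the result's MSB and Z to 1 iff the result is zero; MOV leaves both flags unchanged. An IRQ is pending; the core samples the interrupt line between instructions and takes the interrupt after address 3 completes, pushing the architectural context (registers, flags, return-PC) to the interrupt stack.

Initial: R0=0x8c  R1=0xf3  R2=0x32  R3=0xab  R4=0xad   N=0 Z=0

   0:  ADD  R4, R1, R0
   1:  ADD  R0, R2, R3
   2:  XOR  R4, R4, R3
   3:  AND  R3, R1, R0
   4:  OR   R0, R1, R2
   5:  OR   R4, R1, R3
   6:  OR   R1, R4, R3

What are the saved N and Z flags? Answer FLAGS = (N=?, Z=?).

after  0: R0=0x8c R1=0xf3 R2=0x32 R3=0xab R4=0x7f  N=0 Z=0
after  1: R0=0xdd R1=0xf3 R2=0x32 R3=0xab R4=0x7f  N=1 Z=0
after  2: R0=0xdd R1=0xf3 R2=0x32 R3=0xab R4=0xd4  N=1 Z=0
after  3: R0=0xdd R1=0xf3 R2=0x32 R3=0xd1 R4=0xd4  N=1 Z=0
-- IRQ taken; context saved, return-PC = 4 --

FLAGS = (N=1, Z=0)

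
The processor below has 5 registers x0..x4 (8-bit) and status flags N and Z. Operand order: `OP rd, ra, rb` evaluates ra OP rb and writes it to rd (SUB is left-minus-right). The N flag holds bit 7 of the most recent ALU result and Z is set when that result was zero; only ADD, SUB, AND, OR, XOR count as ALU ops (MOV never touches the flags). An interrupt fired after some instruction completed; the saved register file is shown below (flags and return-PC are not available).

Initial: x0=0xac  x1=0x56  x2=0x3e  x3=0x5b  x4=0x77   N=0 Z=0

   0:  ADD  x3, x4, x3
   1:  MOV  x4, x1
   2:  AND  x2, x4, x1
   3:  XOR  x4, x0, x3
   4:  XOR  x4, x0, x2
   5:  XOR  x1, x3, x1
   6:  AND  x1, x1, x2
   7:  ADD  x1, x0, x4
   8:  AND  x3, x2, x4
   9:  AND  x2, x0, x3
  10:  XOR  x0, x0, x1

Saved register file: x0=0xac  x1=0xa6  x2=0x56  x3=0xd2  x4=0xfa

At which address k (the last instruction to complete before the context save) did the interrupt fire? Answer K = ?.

after  0: x0=0xac x1=0x56 x2=0x3e x3=0xd2 x4=0x77  N=1 Z=0
after  1: x0=0xac x1=0x56 x2=0x3e x3=0xd2 x4=0x56  N=1 Z=0
after  2: x0=0xac x1=0x56 x2=0x56 x3=0xd2 x4=0x56  N=0 Z=0
after  3: x0=0xac x1=0x56 x2=0x56 x3=0xd2 x4=0x7e  N=0 Z=0
after  4: x0=0xac x1=0x56 x2=0x56 x3=0xd2 x4=0xfa  N=1 Z=0
after  5: x0=0xac x1=0x84 x2=0x56 x3=0xd2 x4=0xfa  N=1 Z=0
after  6: x0=0xac x1=0x04 x2=0x56 x3=0xd2 x4=0xfa  N=0 Z=0
after  7: x0=0xac x1=0xa6 x2=0x56 x3=0xd2 x4=0xfa  N=1 Z=0
-- IRQ taken; context saved, return-PC = 8 --

K = 7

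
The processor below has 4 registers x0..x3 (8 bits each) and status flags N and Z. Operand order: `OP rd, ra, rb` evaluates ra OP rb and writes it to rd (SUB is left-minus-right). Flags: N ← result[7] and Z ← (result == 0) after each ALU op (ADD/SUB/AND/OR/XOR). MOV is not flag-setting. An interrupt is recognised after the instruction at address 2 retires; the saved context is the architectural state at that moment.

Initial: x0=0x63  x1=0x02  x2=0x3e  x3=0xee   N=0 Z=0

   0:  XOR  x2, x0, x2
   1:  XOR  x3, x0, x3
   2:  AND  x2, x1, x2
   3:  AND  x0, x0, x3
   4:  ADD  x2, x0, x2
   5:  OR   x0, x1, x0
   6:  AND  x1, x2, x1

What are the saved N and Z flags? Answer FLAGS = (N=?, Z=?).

FLAGS = (N=0, Z=1)

after  0: x0=0x63 x1=0x02 x2=0x5d x3=0xee  N=0 Z=0
after  1: x0=0x63 x1=0x02 x2=0x5d x3=0x8d  N=1 Z=0
after  2: x0=0x63 x1=0x02 x2=0x00 x3=0x8d  N=0 Z=1
-- IRQ taken; context saved, return-PC = 3 --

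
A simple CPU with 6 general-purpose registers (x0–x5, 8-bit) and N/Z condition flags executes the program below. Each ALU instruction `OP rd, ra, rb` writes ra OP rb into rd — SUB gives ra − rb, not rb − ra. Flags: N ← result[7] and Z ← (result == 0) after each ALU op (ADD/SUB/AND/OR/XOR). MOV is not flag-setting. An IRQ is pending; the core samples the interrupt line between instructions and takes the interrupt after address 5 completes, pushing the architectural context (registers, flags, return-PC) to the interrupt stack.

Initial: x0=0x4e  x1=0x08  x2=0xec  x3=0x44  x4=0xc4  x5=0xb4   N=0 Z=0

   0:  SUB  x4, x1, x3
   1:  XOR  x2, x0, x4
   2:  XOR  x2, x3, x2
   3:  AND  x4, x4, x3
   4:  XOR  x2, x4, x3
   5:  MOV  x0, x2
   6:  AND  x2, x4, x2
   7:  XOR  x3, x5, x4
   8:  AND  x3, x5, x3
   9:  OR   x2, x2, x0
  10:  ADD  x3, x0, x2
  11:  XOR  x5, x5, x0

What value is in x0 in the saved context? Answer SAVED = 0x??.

after  0: x0=0x4e x1=0x08 x2=0xec x3=0x44 x4=0xc4 x5=0xb4  N=1 Z=0
after  1: x0=0x4e x1=0x08 x2=0x8a x3=0x44 x4=0xc4 x5=0xb4  N=1 Z=0
after  2: x0=0x4e x1=0x08 x2=0xce x3=0x44 x4=0xc4 x5=0xb4  N=1 Z=0
after  3: x0=0x4e x1=0x08 x2=0xce x3=0x44 x4=0x44 x5=0xb4  N=0 Z=0
after  4: x0=0x4e x1=0x08 x2=0x00 x3=0x44 x4=0x44 x5=0xb4  N=0 Z=1
after  5: x0=0x00 x1=0x08 x2=0x00 x3=0x44 x4=0x44 x5=0xb4  N=0 Z=1
-- IRQ taken; context saved, return-PC = 6 --

SAVED = 0x00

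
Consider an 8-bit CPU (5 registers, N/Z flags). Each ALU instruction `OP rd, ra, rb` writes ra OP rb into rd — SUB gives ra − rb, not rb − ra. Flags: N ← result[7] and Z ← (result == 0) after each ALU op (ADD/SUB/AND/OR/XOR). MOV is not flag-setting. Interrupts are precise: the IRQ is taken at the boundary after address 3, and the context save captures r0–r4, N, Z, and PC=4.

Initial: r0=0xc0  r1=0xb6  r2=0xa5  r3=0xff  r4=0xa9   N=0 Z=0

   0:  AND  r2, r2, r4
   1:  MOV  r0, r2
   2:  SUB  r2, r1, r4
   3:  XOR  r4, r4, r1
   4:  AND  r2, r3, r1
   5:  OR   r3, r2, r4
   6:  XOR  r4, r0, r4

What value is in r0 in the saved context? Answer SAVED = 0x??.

after  0: r0=0xc0 r1=0xb6 r2=0xa1 r3=0xff r4=0xa9  N=1 Z=0
after  1: r0=0xa1 r1=0xb6 r2=0xa1 r3=0xff r4=0xa9  N=1 Z=0
after  2: r0=0xa1 r1=0xb6 r2=0x0d r3=0xff r4=0xa9  N=0 Z=0
after  3: r0=0xa1 r1=0xb6 r2=0x0d r3=0xff r4=0x1f  N=0 Z=0
-- IRQ taken; context saved, return-PC = 4 --

SAVED = 0xa1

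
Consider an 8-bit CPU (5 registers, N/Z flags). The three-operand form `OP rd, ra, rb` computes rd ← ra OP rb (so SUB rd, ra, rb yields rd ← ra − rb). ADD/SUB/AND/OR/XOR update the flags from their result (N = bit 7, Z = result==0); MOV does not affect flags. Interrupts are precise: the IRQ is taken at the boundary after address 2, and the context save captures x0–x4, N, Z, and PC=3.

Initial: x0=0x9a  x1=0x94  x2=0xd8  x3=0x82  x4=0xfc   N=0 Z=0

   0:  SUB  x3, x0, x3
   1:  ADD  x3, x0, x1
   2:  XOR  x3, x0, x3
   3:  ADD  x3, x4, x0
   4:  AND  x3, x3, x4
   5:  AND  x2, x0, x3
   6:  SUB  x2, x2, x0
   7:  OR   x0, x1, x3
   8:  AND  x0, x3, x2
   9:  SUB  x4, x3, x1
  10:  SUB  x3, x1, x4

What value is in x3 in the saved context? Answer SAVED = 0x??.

SAVED = 0xb4

after  0: x0=0x9a x1=0x94 x2=0xd8 x3=0x18 x4=0xfc  N=0 Z=0
after  1: x0=0x9a x1=0x94 x2=0xd8 x3=0x2e x4=0xfc  N=0 Z=0
after  2: x0=0x9a x1=0x94 x2=0xd8 x3=0xb4 x4=0xfc  N=1 Z=0
-- IRQ taken; context saved, return-PC = 3 --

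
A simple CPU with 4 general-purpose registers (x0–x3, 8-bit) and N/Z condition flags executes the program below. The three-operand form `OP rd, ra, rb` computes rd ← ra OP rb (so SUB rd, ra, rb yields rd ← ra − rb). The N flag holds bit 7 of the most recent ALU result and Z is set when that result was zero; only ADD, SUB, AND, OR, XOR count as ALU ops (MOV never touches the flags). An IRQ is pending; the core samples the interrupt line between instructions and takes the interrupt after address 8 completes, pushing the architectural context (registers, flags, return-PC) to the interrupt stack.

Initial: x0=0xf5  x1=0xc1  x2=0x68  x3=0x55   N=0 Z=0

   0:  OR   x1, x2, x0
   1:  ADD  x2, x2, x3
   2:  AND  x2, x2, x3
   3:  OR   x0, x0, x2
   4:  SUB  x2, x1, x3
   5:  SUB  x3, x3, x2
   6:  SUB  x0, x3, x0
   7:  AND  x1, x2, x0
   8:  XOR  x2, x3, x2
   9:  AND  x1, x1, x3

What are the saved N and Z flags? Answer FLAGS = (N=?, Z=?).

FLAGS = (N=0, Z=0)

after  0: x0=0xf5 x1=0xfd x2=0x68 x3=0x55  N=1 Z=0
after  1: x0=0xf5 x1=0xfd x2=0xbd x3=0x55  N=1 Z=0
after  2: x0=0xf5 x1=0xfd x2=0x15 x3=0x55  N=0 Z=0
after  3: x0=0xf5 x1=0xfd x2=0x15 x3=0x55  N=1 Z=0
after  4: x0=0xf5 x1=0xfd x2=0xa8 x3=0x55  N=1 Z=0
after  5: x0=0xf5 x1=0xfd x2=0xa8 x3=0xad  N=1 Z=0
after  6: x0=0xb8 x1=0xfd x2=0xa8 x3=0xad  N=1 Z=0
after  7: x0=0xb8 x1=0xa8 x2=0xa8 x3=0xad  N=1 Z=0
after  8: x0=0xb8 x1=0xa8 x2=0x05 x3=0xad  N=0 Z=0
-- IRQ taken; context saved, return-PC = 9 --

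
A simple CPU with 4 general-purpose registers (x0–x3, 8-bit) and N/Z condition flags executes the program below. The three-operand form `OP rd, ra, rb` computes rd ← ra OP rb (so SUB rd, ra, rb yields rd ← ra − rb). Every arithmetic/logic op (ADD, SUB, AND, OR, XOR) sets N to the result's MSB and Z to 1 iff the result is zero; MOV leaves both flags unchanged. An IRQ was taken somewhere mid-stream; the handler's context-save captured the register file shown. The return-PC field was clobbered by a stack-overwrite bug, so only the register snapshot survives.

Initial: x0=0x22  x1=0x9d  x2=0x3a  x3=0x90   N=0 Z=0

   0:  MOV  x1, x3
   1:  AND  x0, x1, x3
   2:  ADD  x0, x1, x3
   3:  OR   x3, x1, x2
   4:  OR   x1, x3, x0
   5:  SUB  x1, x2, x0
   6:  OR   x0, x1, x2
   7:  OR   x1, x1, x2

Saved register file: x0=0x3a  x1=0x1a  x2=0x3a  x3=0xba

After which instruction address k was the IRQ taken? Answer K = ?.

K = 6

after  0: x0=0x22 x1=0x90 x2=0x3a x3=0x90  N=0 Z=0
after  1: x0=0x90 x1=0x90 x2=0x3a x3=0x90  N=1 Z=0
after  2: x0=0x20 x1=0x90 x2=0x3a x3=0x90  N=0 Z=0
after  3: x0=0x20 x1=0x90 x2=0x3a x3=0xba  N=1 Z=0
after  4: x0=0x20 x1=0xba x2=0x3a x3=0xba  N=1 Z=0
after  5: x0=0x20 x1=0x1a x2=0x3a x3=0xba  N=0 Z=0
after  6: x0=0x3a x1=0x1a x2=0x3a x3=0xba  N=0 Z=0
-- IRQ taken; context saved, return-PC = 7 --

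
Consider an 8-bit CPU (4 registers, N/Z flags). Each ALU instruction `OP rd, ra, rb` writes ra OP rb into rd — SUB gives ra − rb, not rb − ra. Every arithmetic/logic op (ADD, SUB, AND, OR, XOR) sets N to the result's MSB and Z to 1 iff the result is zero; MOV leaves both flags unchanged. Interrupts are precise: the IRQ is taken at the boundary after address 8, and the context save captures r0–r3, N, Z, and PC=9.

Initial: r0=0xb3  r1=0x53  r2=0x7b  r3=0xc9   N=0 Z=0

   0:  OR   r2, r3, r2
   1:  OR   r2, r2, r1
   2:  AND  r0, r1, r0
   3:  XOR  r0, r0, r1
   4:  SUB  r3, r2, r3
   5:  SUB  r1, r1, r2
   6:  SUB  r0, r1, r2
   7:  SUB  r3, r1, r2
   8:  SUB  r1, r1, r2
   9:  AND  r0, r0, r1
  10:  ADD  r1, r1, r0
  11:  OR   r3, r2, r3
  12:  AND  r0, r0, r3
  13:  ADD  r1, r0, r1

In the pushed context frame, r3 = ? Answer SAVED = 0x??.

SAVED = 0x5d

after  0: r0=0xb3 r1=0x53 r2=0xfb r3=0xc9  N=1 Z=0
after  1: r0=0xb3 r1=0x53 r2=0xfb r3=0xc9  N=1 Z=0
after  2: r0=0x13 r1=0x53 r2=0xfb r3=0xc9  N=0 Z=0
after  3: r0=0x40 r1=0x53 r2=0xfb r3=0xc9  N=0 Z=0
after  4: r0=0x40 r1=0x53 r2=0xfb r3=0x32  N=0 Z=0
after  5: r0=0x40 r1=0x58 r2=0xfb r3=0x32  N=0 Z=0
after  6: r0=0x5d r1=0x58 r2=0xfb r3=0x32  N=0 Z=0
after  7: r0=0x5d r1=0x58 r2=0xfb r3=0x5d  N=0 Z=0
after  8: r0=0x5d r1=0x5d r2=0xfb r3=0x5d  N=0 Z=0
-- IRQ taken; context saved, return-PC = 9 --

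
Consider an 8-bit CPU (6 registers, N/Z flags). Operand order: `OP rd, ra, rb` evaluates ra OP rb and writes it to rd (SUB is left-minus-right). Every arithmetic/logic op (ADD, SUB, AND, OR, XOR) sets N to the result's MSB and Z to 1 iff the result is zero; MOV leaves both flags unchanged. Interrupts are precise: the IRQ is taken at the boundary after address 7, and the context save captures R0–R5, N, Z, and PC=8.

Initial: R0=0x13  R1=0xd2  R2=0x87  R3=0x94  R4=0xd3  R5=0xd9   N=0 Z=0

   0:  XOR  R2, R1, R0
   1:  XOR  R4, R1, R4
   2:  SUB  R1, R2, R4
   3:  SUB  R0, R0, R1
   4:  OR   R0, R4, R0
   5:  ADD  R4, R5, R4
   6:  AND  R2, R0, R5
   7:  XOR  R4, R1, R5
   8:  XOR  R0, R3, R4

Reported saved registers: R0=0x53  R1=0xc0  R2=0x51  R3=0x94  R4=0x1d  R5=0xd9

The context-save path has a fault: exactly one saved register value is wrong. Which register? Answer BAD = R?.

BAD = R4

after  0: R0=0x13 R1=0xd2 R2=0xc1 R3=0x94 R4=0xd3 R5=0xd9  N=1 Z=0
after  1: R0=0x13 R1=0xd2 R2=0xc1 R3=0x94 R4=0x01 R5=0xd9  N=0 Z=0
after  2: R0=0x13 R1=0xc0 R2=0xc1 R3=0x94 R4=0x01 R5=0xd9  N=1 Z=0
after  3: R0=0x53 R1=0xc0 R2=0xc1 R3=0x94 R4=0x01 R5=0xd9  N=0 Z=0
after  4: R0=0x53 R1=0xc0 R2=0xc1 R3=0x94 R4=0x01 R5=0xd9  N=0 Z=0
after  5: R0=0x53 R1=0xc0 R2=0xc1 R3=0x94 R4=0xda R5=0xd9  N=1 Z=0
after  6: R0=0x53 R1=0xc0 R2=0x51 R3=0x94 R4=0xda R5=0xd9  N=0 Z=0
after  7: R0=0x53 R1=0xc0 R2=0x51 R3=0x94 R4=0x19 R5=0xd9  N=0 Z=0
-- IRQ taken; context saved, return-PC = 8 --
mismatch: R4: reported 0x1d vs actual 0x19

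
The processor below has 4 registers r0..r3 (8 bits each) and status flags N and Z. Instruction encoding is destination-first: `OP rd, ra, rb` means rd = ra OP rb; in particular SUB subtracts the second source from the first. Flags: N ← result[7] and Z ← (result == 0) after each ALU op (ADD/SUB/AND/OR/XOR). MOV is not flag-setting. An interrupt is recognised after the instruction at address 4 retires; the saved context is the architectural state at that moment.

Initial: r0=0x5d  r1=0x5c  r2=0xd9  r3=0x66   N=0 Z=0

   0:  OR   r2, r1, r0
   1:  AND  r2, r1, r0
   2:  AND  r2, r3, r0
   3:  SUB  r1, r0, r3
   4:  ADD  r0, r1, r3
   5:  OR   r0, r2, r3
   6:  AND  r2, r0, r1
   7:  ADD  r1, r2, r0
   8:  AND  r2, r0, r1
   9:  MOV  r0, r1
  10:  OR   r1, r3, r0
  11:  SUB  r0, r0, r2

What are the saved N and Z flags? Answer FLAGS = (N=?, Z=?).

FLAGS = (N=0, Z=0)

after  0: r0=0x5d r1=0x5c r2=0x5d r3=0x66  N=0 Z=0
after  1: r0=0x5d r1=0x5c r2=0x5c r3=0x66  N=0 Z=0
after  2: r0=0x5d r1=0x5c r2=0x44 r3=0x66  N=0 Z=0
after  3: r0=0x5d r1=0xf7 r2=0x44 r3=0x66  N=1 Z=0
after  4: r0=0x5d r1=0xf7 r2=0x44 r3=0x66  N=0 Z=0
-- IRQ taken; context saved, return-PC = 5 --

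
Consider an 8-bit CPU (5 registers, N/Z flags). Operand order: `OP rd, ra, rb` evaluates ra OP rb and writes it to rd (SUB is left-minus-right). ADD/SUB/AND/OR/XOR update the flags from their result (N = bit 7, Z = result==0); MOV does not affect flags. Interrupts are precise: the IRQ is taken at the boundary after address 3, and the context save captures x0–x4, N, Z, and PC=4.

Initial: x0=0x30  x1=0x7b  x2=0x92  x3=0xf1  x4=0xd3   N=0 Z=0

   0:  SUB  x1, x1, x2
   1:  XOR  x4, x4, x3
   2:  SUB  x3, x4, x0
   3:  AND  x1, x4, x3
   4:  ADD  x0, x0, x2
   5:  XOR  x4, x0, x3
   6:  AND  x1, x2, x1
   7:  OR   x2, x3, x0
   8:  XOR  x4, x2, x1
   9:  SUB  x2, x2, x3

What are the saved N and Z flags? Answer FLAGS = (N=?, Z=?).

FLAGS = (N=0, Z=0)

after  0: x0=0x30 x1=0xe9 x2=0x92 x3=0xf1 x4=0xd3  N=1 Z=0
after  1: x0=0x30 x1=0xe9 x2=0x92 x3=0xf1 x4=0x22  N=0 Z=0
after  2: x0=0x30 x1=0xe9 x2=0x92 x3=0xf2 x4=0x22  N=1 Z=0
after  3: x0=0x30 x1=0x22 x2=0x92 x3=0xf2 x4=0x22  N=0 Z=0
-- IRQ taken; context saved, return-PC = 4 --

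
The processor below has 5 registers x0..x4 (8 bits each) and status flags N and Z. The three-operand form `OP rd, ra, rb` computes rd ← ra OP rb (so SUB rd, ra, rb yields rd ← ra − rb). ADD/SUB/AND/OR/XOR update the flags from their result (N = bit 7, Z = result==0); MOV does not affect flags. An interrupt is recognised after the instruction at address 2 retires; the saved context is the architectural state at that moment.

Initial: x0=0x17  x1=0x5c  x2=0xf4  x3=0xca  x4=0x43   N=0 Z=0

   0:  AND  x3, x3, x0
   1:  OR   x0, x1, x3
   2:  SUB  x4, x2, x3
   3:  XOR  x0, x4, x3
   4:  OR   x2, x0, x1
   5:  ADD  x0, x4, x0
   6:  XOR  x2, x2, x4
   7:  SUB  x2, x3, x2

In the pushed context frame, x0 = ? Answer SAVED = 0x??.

SAVED = 0x5e

after  0: x0=0x17 x1=0x5c x2=0xf4 x3=0x02 x4=0x43  N=0 Z=0
after  1: x0=0x5e x1=0x5c x2=0xf4 x3=0x02 x4=0x43  N=0 Z=0
after  2: x0=0x5e x1=0x5c x2=0xf4 x3=0x02 x4=0xf2  N=1 Z=0
-- IRQ taken; context saved, return-PC = 3 --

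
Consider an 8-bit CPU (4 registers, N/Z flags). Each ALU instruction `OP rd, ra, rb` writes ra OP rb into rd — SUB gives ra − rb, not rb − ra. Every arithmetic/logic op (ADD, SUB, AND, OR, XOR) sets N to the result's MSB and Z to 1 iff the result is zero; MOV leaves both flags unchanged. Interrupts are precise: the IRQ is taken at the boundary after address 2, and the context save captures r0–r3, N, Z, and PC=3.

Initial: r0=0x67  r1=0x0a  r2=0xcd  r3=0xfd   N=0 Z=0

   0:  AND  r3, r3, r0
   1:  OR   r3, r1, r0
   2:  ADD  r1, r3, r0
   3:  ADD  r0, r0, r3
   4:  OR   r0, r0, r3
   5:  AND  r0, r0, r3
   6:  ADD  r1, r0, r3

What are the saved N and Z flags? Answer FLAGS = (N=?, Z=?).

after  0: r0=0x67 r1=0x0a r2=0xcd r3=0x65  N=0 Z=0
after  1: r0=0x67 r1=0x0a r2=0xcd r3=0x6f  N=0 Z=0
after  2: r0=0x67 r1=0xd6 r2=0xcd r3=0x6f  N=1 Z=0
-- IRQ taken; context saved, return-PC = 3 --

FLAGS = (N=1, Z=0)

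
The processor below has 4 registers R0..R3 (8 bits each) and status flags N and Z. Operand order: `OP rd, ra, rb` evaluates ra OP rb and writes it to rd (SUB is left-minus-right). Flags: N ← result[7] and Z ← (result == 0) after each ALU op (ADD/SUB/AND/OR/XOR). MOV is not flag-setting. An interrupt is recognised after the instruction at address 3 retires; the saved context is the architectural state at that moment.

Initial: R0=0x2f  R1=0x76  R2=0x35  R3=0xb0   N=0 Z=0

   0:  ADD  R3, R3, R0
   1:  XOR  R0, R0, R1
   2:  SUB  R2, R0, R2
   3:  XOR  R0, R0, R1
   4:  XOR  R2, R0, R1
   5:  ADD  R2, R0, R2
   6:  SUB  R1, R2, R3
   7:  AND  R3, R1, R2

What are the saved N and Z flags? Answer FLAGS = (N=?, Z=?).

FLAGS = (N=0, Z=0)

after  0: R0=0x2f R1=0x76 R2=0x35 R3=0xdf  N=1 Z=0
after  1: R0=0x59 R1=0x76 R2=0x35 R3=0xdf  N=0 Z=0
after  2: R0=0x59 R1=0x76 R2=0x24 R3=0xdf  N=0 Z=0
after  3: R0=0x2f R1=0x76 R2=0x24 R3=0xdf  N=0 Z=0
-- IRQ taken; context saved, return-PC = 4 --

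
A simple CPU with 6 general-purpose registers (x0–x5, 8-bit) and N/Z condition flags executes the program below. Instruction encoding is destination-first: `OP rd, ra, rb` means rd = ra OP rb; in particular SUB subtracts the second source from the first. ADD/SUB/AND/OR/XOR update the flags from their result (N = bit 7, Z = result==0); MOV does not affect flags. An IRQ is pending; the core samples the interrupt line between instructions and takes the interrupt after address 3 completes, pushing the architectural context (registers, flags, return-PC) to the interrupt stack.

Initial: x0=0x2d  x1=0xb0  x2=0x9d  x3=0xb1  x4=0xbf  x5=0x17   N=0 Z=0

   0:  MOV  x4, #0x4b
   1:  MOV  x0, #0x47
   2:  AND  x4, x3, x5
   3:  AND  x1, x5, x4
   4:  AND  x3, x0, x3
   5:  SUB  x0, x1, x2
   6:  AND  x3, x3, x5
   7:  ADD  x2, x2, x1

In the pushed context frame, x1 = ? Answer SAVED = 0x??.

SAVED = 0x11

after  0: x0=0x2d x1=0xb0 x2=0x9d x3=0xb1 x4=0x4b x5=0x17  N=0 Z=0
after  1: x0=0x47 x1=0xb0 x2=0x9d x3=0xb1 x4=0x4b x5=0x17  N=0 Z=0
after  2: x0=0x47 x1=0xb0 x2=0x9d x3=0xb1 x4=0x11 x5=0x17  N=0 Z=0
after  3: x0=0x47 x1=0x11 x2=0x9d x3=0xb1 x4=0x11 x5=0x17  N=0 Z=0
-- IRQ taken; context saved, return-PC = 4 --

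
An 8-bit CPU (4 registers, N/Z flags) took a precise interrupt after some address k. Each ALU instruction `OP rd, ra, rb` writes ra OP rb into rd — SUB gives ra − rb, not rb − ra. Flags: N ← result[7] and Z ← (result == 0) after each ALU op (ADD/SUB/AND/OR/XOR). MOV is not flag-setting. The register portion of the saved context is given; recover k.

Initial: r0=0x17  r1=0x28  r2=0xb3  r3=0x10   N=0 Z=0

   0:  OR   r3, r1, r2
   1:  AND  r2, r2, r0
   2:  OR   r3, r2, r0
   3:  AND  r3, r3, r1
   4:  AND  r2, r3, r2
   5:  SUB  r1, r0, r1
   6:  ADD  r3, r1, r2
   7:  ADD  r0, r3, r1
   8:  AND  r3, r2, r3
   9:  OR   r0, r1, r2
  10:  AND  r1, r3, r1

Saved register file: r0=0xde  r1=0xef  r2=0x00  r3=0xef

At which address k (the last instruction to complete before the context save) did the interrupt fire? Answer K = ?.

after  0: r0=0x17 r1=0x28 r2=0xb3 r3=0xbb  N=1 Z=0
after  1: r0=0x17 r1=0x28 r2=0x13 r3=0xbb  N=0 Z=0
after  2: r0=0x17 r1=0x28 r2=0x13 r3=0x17  N=0 Z=0
after  3: r0=0x17 r1=0x28 r2=0x13 r3=0x00  N=0 Z=1
after  4: r0=0x17 r1=0x28 r2=0x00 r3=0x00  N=0 Z=1
after  5: r0=0x17 r1=0xef r2=0x00 r3=0x00  N=1 Z=0
after  6: r0=0x17 r1=0xef r2=0x00 r3=0xef  N=1 Z=0
after  7: r0=0xde r1=0xef r2=0x00 r3=0xef  N=1 Z=0
-- IRQ taken; context saved, return-PC = 8 --

K = 7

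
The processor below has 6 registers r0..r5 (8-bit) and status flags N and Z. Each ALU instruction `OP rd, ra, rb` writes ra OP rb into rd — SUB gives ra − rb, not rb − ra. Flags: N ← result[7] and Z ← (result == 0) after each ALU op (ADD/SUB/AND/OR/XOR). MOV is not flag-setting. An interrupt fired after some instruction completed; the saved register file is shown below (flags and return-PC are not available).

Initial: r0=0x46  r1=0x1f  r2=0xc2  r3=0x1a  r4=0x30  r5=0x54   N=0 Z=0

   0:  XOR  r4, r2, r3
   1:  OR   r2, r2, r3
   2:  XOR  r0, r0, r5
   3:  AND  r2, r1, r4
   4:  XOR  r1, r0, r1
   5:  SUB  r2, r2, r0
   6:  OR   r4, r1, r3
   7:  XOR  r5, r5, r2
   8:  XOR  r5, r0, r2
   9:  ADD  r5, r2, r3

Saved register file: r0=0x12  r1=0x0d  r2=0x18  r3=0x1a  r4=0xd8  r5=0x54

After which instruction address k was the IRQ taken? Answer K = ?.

K = 4

after  0: r0=0x46 r1=0x1f r2=0xc2 r3=0x1a r4=0xd8 r5=0x54  N=1 Z=0
after  1: r0=0x46 r1=0x1f r2=0xda r3=0x1a r4=0xd8 r5=0x54  N=1 Z=0
after  2: r0=0x12 r1=0x1f r2=0xda r3=0x1a r4=0xd8 r5=0x54  N=0 Z=0
after  3: r0=0x12 r1=0x1f r2=0x18 r3=0x1a r4=0xd8 r5=0x54  N=0 Z=0
after  4: r0=0x12 r1=0x0d r2=0x18 r3=0x1a r4=0xd8 r5=0x54  N=0 Z=0
-- IRQ taken; context saved, return-PC = 5 --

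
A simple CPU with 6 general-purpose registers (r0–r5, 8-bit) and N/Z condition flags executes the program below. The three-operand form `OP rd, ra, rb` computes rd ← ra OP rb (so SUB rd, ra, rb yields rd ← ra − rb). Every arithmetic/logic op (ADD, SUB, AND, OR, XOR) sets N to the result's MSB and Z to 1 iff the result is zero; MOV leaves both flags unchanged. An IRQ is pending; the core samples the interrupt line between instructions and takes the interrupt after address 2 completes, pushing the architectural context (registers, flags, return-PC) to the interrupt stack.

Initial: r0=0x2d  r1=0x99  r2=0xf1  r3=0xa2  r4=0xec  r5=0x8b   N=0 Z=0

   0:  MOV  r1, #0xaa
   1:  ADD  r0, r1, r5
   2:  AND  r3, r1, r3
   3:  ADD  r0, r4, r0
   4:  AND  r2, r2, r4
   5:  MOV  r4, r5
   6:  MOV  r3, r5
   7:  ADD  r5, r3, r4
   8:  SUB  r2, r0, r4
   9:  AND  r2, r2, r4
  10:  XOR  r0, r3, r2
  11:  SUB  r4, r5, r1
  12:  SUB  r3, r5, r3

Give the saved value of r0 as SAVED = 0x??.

SAVED = 0x35

after  0: r0=0x2d r1=0xaa r2=0xf1 r3=0xa2 r4=0xec r5=0x8b  N=0 Z=0
after  1: r0=0x35 r1=0xaa r2=0xf1 r3=0xa2 r4=0xec r5=0x8b  N=0 Z=0
after  2: r0=0x35 r1=0xaa r2=0xf1 r3=0xa2 r4=0xec r5=0x8b  N=1 Z=0
-- IRQ taken; context saved, return-PC = 3 --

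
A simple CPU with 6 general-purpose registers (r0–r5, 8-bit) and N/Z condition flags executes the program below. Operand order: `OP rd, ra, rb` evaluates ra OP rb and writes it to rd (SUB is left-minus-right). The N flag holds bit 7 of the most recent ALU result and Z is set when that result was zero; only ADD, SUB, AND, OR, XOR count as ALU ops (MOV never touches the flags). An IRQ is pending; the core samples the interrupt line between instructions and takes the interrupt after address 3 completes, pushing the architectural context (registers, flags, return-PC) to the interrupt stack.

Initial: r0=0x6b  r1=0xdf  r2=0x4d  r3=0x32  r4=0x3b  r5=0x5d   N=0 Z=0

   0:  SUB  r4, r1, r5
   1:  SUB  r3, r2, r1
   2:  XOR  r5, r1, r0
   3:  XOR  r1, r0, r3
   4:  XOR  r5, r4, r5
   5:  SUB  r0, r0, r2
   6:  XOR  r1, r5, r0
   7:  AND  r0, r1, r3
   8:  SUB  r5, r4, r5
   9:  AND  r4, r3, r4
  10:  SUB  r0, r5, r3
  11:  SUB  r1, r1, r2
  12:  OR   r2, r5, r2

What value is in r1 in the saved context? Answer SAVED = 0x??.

after  0: r0=0x6b r1=0xdf r2=0x4d r3=0x32 r4=0x82 r5=0x5d  N=1 Z=0
after  1: r0=0x6b r1=0xdf r2=0x4d r3=0x6e r4=0x82 r5=0x5d  N=0 Z=0
after  2: r0=0x6b r1=0xdf r2=0x4d r3=0x6e r4=0x82 r5=0xb4  N=1 Z=0
after  3: r0=0x6b r1=0x05 r2=0x4d r3=0x6e r4=0x82 r5=0xb4  N=0 Z=0
-- IRQ taken; context saved, return-PC = 4 --

SAVED = 0x05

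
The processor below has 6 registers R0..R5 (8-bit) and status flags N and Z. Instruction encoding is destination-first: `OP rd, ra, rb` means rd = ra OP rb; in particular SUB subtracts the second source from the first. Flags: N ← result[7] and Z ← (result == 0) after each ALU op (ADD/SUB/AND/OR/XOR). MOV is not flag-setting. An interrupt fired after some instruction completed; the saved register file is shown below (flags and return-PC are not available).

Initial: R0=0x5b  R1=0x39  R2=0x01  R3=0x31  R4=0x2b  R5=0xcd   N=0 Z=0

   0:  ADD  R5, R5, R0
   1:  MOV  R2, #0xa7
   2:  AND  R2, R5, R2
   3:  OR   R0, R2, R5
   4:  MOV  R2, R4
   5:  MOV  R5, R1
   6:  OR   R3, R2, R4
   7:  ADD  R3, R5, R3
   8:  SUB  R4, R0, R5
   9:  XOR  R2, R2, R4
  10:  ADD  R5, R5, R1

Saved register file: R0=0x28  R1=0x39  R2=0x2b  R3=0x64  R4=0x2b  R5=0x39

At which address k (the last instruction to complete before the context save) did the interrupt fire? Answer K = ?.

after  0: R0=0x5b R1=0x39 R2=0x01 R3=0x31 R4=0x2b R5=0x28  N=0 Z=0
after  1: R0=0x5b R1=0x39 R2=0xa7 R3=0x31 R4=0x2b R5=0x28  N=0 Z=0
after  2: R0=0x5b R1=0x39 R2=0x20 R3=0x31 R4=0x2b R5=0x28  N=0 Z=0
after  3: R0=0x28 R1=0x39 R2=0x20 R3=0x31 R4=0x2b R5=0x28  N=0 Z=0
after  4: R0=0x28 R1=0x39 R2=0x2b R3=0x31 R4=0x2b R5=0x28  N=0 Z=0
after  5: R0=0x28 R1=0x39 R2=0x2b R3=0x31 R4=0x2b R5=0x39  N=0 Z=0
after  6: R0=0x28 R1=0x39 R2=0x2b R3=0x2b R4=0x2b R5=0x39  N=0 Z=0
after  7: R0=0x28 R1=0x39 R2=0x2b R3=0x64 R4=0x2b R5=0x39  N=0 Z=0
-- IRQ taken; context saved, return-PC = 8 --

K = 7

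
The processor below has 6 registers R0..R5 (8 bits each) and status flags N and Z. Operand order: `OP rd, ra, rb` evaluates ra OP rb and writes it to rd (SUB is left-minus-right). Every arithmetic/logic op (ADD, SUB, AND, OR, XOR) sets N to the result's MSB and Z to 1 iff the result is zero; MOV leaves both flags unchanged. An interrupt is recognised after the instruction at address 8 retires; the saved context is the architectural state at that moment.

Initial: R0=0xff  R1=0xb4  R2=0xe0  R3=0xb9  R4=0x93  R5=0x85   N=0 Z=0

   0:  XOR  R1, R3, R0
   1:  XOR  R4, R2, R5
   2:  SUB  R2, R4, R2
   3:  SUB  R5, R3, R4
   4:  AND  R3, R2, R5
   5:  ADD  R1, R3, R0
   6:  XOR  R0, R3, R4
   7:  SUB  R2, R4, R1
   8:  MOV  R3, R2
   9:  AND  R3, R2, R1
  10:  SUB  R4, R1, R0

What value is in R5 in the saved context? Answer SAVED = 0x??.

after  0: R0=0xff R1=0x46 R2=0xe0 R3=0xb9 R4=0x93 R5=0x85  N=0 Z=0
after  1: R0=0xff R1=0x46 R2=0xe0 R3=0xb9 R4=0x65 R5=0x85  N=0 Z=0
after  2: R0=0xff R1=0x46 R2=0x85 R3=0xb9 R4=0x65 R5=0x85  N=1 Z=0
after  3: R0=0xff R1=0x46 R2=0x85 R3=0xb9 R4=0x65 R5=0x54  N=0 Z=0
after  4: R0=0xff R1=0x46 R2=0x85 R3=0x04 R4=0x65 R5=0x54  N=0 Z=0
after  5: R0=0xff R1=0x03 R2=0x85 R3=0x04 R4=0x65 R5=0x54  N=0 Z=0
after  6: R0=0x61 R1=0x03 R2=0x85 R3=0x04 R4=0x65 R5=0x54  N=0 Z=0
after  7: R0=0x61 R1=0x03 R2=0x62 R3=0x04 R4=0x65 R5=0x54  N=0 Z=0
after  8: R0=0x61 R1=0x03 R2=0x62 R3=0x62 R4=0x65 R5=0x54  N=0 Z=0
-- IRQ taken; context saved, return-PC = 9 --

SAVED = 0x54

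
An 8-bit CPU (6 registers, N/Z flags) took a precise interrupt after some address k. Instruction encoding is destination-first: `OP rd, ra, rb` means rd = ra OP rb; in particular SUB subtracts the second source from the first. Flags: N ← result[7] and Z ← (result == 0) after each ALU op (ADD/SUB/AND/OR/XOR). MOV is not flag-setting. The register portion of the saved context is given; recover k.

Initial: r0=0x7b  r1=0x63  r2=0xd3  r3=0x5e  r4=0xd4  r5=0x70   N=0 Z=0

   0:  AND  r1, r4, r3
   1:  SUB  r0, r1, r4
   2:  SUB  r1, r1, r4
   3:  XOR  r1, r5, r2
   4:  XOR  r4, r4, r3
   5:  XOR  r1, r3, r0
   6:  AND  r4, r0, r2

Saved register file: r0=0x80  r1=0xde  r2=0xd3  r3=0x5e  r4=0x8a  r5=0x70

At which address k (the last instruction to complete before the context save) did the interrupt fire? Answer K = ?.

K = 5

after  0: r0=0x7b r1=0x54 r2=0xd3 r3=0x5e r4=0xd4 r5=0x70  N=0 Z=0
after  1: r0=0x80 r1=0x54 r2=0xd3 r3=0x5e r4=0xd4 r5=0x70  N=1 Z=0
after  2: r0=0x80 r1=0x80 r2=0xd3 r3=0x5e r4=0xd4 r5=0x70  N=1 Z=0
after  3: r0=0x80 r1=0xa3 r2=0xd3 r3=0x5e r4=0xd4 r5=0x70  N=1 Z=0
after  4: r0=0x80 r1=0xa3 r2=0xd3 r3=0x5e r4=0x8a r5=0x70  N=1 Z=0
after  5: r0=0x80 r1=0xde r2=0xd3 r3=0x5e r4=0x8a r5=0x70  N=1 Z=0
-- IRQ taken; context saved, return-PC = 6 --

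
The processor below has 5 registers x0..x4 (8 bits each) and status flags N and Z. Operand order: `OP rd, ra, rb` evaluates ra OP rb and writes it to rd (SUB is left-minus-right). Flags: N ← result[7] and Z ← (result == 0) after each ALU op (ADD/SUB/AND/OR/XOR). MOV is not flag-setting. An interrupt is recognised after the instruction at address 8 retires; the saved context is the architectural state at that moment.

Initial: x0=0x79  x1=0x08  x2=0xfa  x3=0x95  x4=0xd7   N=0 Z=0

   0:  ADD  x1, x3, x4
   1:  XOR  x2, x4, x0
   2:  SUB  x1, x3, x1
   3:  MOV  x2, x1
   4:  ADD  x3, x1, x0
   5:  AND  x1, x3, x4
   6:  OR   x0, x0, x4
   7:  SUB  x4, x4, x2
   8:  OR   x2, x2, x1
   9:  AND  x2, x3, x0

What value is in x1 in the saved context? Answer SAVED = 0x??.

SAVED = 0x82

after  0: x0=0x79 x1=0x6c x2=0xfa x3=0x95 x4=0xd7  N=0 Z=0
after  1: x0=0x79 x1=0x6c x2=0xae x3=0x95 x4=0xd7  N=1 Z=0
after  2: x0=0x79 x1=0x29 x2=0xae x3=0x95 x4=0xd7  N=0 Z=0
after  3: x0=0x79 x1=0x29 x2=0x29 x3=0x95 x4=0xd7  N=0 Z=0
after  4: x0=0x79 x1=0x29 x2=0x29 x3=0xa2 x4=0xd7  N=1 Z=0
after  5: x0=0x79 x1=0x82 x2=0x29 x3=0xa2 x4=0xd7  N=1 Z=0
after  6: x0=0xff x1=0x82 x2=0x29 x3=0xa2 x4=0xd7  N=1 Z=0
after  7: x0=0xff x1=0x82 x2=0x29 x3=0xa2 x4=0xae  N=1 Z=0
after  8: x0=0xff x1=0x82 x2=0xab x3=0xa2 x4=0xae  N=1 Z=0
-- IRQ taken; context saved, return-PC = 9 --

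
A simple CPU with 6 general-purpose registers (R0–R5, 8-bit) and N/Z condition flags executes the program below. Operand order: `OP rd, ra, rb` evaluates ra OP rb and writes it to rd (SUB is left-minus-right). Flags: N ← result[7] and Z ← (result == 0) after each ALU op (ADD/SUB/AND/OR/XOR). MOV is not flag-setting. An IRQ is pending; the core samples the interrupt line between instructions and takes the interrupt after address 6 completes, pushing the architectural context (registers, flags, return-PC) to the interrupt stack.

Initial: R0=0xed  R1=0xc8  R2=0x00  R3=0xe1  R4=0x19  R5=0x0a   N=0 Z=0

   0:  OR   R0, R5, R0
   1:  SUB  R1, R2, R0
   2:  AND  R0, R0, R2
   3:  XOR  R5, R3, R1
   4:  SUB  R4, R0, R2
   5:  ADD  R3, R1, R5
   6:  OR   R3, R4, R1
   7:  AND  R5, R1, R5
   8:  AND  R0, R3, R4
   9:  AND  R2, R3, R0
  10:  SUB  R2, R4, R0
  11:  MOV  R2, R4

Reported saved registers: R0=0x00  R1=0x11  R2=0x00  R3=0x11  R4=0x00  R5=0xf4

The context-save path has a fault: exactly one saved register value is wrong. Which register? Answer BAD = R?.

BAD = R5

after  0: R0=0xef R1=0xc8 R2=0x00 R3=0xe1 R4=0x19 R5=0x0a  N=1 Z=0
after  1: R0=0xef R1=0x11 R2=0x00 R3=0xe1 R4=0x19 R5=0x0a  N=0 Z=0
after  2: R0=0x00 R1=0x11 R2=0x00 R3=0xe1 R4=0x19 R5=0x0a  N=0 Z=1
after  3: R0=0x00 R1=0x11 R2=0x00 R3=0xe1 R4=0x19 R5=0xf0  N=1 Z=0
after  4: R0=0x00 R1=0x11 R2=0x00 R3=0xe1 R4=0x00 R5=0xf0  N=0 Z=1
after  5: R0=0x00 R1=0x11 R2=0x00 R3=0x01 R4=0x00 R5=0xf0  N=0 Z=0
after  6: R0=0x00 R1=0x11 R2=0x00 R3=0x11 R4=0x00 R5=0xf0  N=0 Z=0
-- IRQ taken; context saved, return-PC = 7 --
mismatch: R5: reported 0xf4 vs actual 0xf0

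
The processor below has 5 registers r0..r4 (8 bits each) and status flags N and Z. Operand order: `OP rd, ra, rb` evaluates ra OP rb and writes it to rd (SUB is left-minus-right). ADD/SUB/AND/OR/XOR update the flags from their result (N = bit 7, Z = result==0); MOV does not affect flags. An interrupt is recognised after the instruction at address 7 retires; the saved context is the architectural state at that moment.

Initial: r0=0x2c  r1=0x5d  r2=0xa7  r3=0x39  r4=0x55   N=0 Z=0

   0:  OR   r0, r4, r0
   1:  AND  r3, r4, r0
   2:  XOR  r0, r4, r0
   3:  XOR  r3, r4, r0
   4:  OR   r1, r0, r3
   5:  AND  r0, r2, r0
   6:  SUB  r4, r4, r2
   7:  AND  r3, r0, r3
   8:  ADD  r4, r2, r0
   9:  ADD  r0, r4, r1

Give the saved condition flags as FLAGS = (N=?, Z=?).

after  0: r0=0x7d r1=0x5d r2=0xa7 r3=0x39 r4=0x55  N=0 Z=0
after  1: r0=0x7d r1=0x5d r2=0xa7 r3=0x55 r4=0x55  N=0 Z=0
after  2: r0=0x28 r1=0x5d r2=0xa7 r3=0x55 r4=0x55  N=0 Z=0
after  3: r0=0x28 r1=0x5d r2=0xa7 r3=0x7d r4=0x55  N=0 Z=0
after  4: r0=0x28 r1=0x7d r2=0xa7 r3=0x7d r4=0x55  N=0 Z=0
after  5: r0=0x20 r1=0x7d r2=0xa7 r3=0x7d r4=0x55  N=0 Z=0
after  6: r0=0x20 r1=0x7d r2=0xa7 r3=0x7d r4=0xae  N=1 Z=0
after  7: r0=0x20 r1=0x7d r2=0xa7 r3=0x20 r4=0xae  N=0 Z=0
-- IRQ taken; context saved, return-PC = 8 --

FLAGS = (N=0, Z=0)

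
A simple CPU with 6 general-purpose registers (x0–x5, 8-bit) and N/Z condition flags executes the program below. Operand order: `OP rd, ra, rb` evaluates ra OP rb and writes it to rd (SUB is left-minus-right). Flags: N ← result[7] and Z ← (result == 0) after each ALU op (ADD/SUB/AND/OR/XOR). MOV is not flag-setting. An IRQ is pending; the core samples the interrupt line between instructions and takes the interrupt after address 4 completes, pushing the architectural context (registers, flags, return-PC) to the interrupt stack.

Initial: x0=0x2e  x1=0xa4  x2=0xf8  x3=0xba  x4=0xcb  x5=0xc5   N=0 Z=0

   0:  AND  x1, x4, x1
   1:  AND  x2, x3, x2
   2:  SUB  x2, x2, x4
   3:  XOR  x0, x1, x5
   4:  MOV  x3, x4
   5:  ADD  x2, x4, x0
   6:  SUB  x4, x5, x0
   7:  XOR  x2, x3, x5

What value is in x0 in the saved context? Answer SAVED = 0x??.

SAVED = 0x45

after  0: x0=0x2e x1=0x80 x2=0xf8 x3=0xba x4=0xcb x5=0xc5  N=1 Z=0
after  1: x0=0x2e x1=0x80 x2=0xb8 x3=0xba x4=0xcb x5=0xc5  N=1 Z=0
after  2: x0=0x2e x1=0x80 x2=0xed x3=0xba x4=0xcb x5=0xc5  N=1 Z=0
after  3: x0=0x45 x1=0x80 x2=0xed x3=0xba x4=0xcb x5=0xc5  N=0 Z=0
after  4: x0=0x45 x1=0x80 x2=0xed x3=0xcb x4=0xcb x5=0xc5  N=0 Z=0
-- IRQ taken; context saved, return-PC = 5 --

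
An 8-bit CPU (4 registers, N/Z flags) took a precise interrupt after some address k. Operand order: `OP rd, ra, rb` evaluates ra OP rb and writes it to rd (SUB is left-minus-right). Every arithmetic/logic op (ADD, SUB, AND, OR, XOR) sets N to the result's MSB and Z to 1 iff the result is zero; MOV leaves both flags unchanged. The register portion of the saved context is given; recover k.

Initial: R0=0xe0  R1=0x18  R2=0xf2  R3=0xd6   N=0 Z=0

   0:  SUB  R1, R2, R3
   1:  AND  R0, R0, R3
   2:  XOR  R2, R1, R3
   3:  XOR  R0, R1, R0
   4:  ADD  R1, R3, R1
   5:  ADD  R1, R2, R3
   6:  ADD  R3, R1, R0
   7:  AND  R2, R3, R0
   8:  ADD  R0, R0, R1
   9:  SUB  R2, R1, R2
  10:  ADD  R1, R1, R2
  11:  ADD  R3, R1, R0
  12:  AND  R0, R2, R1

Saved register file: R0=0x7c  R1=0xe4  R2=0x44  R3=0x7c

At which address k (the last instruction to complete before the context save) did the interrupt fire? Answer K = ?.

K = 10

after  0: R0=0xe0 R1=0x1c R2=0xf2 R3=0xd6  N=0 Z=0
after  1: R0=0xc0 R1=0x1c R2=0xf2 R3=0xd6  N=1 Z=0
after  2: R0=0xc0 R1=0x1c R2=0xca R3=0xd6  N=1 Z=0
after  3: R0=0xdc R1=0x1c R2=0xca R3=0xd6  N=1 Z=0
after  4: R0=0xdc R1=0xf2 R2=0xca R3=0xd6  N=1 Z=0
after  5: R0=0xdc R1=0xa0 R2=0xca R3=0xd6  N=1 Z=0
after  6: R0=0xdc R1=0xa0 R2=0xca R3=0x7c  N=0 Z=0
after  7: R0=0xdc R1=0xa0 R2=0x5c R3=0x7c  N=0 Z=0
after  8: R0=0x7c R1=0xa0 R2=0x5c R3=0x7c  N=0 Z=0
after  9: R0=0x7c R1=0xa0 R2=0x44 R3=0x7c  N=0 Z=0
after 10: R0=0x7c R1=0xe4 R2=0x44 R3=0x7c  N=1 Z=0
-- IRQ taken; context saved, return-PC = 11 --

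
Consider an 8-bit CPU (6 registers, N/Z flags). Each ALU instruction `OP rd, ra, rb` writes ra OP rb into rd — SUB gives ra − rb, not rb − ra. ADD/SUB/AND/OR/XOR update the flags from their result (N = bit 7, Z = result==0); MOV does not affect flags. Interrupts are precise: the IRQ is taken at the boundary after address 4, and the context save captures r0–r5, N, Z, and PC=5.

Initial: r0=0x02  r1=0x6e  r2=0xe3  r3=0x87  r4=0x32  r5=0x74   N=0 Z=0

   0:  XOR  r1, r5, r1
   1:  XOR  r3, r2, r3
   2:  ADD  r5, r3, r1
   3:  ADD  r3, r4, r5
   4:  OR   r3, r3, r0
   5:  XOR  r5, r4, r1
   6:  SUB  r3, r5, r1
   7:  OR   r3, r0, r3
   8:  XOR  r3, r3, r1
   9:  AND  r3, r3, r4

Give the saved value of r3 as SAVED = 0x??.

SAVED = 0xb2

after  0: r0=0x02 r1=0x1a r2=0xe3 r3=0x87 r4=0x32 r5=0x74  N=0 Z=0
after  1: r0=0x02 r1=0x1a r2=0xe3 r3=0x64 r4=0x32 r5=0x74  N=0 Z=0
after  2: r0=0x02 r1=0x1a r2=0xe3 r3=0x64 r4=0x32 r5=0x7e  N=0 Z=0
after  3: r0=0x02 r1=0x1a r2=0xe3 r3=0xb0 r4=0x32 r5=0x7e  N=1 Z=0
after  4: r0=0x02 r1=0x1a r2=0xe3 r3=0xb2 r4=0x32 r5=0x7e  N=1 Z=0
-- IRQ taken; context saved, return-PC = 5 --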